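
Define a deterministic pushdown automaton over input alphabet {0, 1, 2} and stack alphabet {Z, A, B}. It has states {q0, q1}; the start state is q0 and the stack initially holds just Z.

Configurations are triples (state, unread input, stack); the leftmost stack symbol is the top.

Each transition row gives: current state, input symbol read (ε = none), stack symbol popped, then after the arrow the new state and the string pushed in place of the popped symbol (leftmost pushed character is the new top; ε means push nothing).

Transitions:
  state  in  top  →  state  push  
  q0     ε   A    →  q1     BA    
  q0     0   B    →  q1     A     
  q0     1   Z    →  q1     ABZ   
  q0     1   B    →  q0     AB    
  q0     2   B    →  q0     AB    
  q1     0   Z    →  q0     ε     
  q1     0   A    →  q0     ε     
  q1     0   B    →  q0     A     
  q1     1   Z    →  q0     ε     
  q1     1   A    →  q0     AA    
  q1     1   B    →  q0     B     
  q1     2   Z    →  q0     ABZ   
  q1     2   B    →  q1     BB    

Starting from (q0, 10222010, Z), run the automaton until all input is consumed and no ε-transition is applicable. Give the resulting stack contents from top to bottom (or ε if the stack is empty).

(q0, 10222010, Z)
  read 1, top Z: go to q1, push ABZ → (q1, 0222010, ABZ)
  read 0, top A: go to q0, push ε → (q0, 222010, BZ)
  read 2, top B: go to q0, push AB → (q0, 22010, ABZ)
  ε-move, top A: go to q1, push BA → (q1, 22010, BABZ)
  read 2, top B: go to q1, push BB → (q1, 2010, BBABZ)
  read 2, top B: go to q1, push BB → (q1, 010, BBBABZ)
  read 0, top B: go to q0, push A → (q0, 10, ABBABZ)
  ε-move, top A: go to q1, push BA → (q1, 10, BABBABZ)
  read 1, top B: go to q0, push B → (q0, 0, BABBABZ)
  read 0, top B: go to q1, push A → (q1, ε, AABBABZ)
All input consumed in state q1 with stack AABBABZ.

AABBABZ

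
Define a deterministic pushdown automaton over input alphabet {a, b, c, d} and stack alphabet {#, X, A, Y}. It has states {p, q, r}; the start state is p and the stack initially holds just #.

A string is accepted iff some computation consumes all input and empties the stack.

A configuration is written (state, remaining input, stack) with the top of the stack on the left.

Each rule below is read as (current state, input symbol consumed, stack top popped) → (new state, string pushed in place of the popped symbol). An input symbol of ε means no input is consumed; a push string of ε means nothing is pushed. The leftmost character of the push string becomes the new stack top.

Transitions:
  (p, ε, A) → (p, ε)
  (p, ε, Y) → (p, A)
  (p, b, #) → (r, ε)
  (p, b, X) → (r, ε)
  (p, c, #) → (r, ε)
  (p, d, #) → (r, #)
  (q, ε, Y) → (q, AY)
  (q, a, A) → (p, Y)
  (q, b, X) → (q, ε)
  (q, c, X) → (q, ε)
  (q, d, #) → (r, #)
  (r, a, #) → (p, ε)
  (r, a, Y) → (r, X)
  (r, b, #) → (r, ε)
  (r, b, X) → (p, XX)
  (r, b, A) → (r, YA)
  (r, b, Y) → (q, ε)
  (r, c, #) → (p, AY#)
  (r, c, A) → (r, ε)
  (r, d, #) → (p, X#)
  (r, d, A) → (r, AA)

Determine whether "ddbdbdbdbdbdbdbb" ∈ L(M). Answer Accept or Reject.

(p, ddbdbdbdbdbdbdbb, #)
  read d, top #: go to r, push # → (r, dbdbdbdbdbdbdbb, #)
  read d, top #: go to p, push X# → (p, bdbdbdbdbdbdbb, X#)
  read b, top X: go to r, push ε → (r, dbdbdbdbdbdbb, #)
  read d, top #: go to p, push X# → (p, bdbdbdbdbdbb, X#)
  read b, top X: go to r, push ε → (r, dbdbdbdbdbb, #)
  read d, top #: go to p, push X# → (p, bdbdbdbdbb, X#)
  read b, top X: go to r, push ε → (r, dbdbdbdbb, #)
  read d, top #: go to p, push X# → (p, bdbdbdbb, X#)
  read b, top X: go to r, push ε → (r, dbdbdbb, #)
  read d, top #: go to p, push X# → (p, bdbdbb, X#)
  read b, top X: go to r, push ε → (r, dbdbb, #)
  read d, top #: go to p, push X# → (p, bdbb, X#)
  read b, top X: go to r, push ε → (r, dbb, #)
  read d, top #: go to p, push X# → (p, bb, X#)
  read b, top X: go to r, push ε → (r, b, #)
  read b, top #: go to r, push ε → (r, ε, ε)
All input consumed and the stack is empty.

Accept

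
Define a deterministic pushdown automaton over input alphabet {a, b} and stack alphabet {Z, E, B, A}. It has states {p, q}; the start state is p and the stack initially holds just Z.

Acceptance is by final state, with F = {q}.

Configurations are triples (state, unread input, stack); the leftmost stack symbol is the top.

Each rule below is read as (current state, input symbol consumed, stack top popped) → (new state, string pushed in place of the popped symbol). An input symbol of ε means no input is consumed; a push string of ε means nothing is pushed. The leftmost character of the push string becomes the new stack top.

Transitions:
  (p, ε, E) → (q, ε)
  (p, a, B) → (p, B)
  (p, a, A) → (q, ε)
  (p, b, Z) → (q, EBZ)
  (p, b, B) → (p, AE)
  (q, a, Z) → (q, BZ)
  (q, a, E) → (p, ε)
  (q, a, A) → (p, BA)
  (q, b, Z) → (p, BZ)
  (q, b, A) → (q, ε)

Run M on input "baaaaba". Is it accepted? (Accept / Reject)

(p, baaaaba, Z) ⊢ (q, aaaaba, EBZ) ⊢ (p, aaaba, BZ) ⊢ (p, aaba, BZ) ⊢ (p, aba, BZ) ⊢ (p, ba, BZ) ⊢ (p, a, AEZ) ⊢ (q, ε, EZ)
All input consumed; state q ∈ F.

Accept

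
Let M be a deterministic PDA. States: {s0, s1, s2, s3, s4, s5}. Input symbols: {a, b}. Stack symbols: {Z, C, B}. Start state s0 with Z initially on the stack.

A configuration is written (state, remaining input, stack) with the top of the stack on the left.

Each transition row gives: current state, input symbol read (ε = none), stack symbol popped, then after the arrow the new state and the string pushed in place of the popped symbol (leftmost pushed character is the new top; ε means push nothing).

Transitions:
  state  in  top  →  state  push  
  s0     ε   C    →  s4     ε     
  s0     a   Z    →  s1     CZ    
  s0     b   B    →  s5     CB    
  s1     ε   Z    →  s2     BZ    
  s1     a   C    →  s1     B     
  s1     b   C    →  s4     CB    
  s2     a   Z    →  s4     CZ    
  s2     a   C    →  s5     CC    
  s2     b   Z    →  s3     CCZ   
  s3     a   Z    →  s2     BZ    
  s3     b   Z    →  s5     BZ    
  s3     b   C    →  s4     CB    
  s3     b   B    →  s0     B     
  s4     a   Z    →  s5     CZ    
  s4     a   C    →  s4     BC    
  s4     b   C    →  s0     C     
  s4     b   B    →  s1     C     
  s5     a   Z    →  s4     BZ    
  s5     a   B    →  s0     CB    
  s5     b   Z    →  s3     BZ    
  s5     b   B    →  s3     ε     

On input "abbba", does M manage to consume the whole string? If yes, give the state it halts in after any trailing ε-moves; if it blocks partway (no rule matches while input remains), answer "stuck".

s1

(s0, abbba, Z)
  read a, top Z: go to s1, push CZ → (s1, bbba, CZ)
  read b, top C: go to s4, push CB → (s4, bba, CBZ)
  read b, top C: go to s0, push C → (s0, ba, CBZ)
  ε-move, top C: go to s4, push ε → (s4, ba, BZ)
  read b, top B: go to s1, push C → (s1, a, CZ)
  read a, top C: go to s1, push B → (s1, ε, BZ)
All input consumed; M is in state s1.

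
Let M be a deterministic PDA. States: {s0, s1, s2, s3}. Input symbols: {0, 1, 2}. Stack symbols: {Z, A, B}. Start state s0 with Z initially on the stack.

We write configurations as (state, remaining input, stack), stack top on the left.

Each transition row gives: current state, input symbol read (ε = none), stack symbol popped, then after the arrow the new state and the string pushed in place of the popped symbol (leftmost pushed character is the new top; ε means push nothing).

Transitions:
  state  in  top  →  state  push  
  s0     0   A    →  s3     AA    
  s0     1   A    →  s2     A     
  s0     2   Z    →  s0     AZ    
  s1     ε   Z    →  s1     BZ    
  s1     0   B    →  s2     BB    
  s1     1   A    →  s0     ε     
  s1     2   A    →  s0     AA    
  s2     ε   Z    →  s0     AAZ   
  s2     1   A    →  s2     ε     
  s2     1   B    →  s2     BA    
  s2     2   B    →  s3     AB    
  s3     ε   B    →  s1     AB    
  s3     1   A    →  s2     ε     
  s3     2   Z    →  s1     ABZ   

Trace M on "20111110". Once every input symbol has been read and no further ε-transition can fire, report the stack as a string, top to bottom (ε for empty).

AAAZ

(s0, 20111110, Z) ⊢ (s0, 0111110, AZ) ⊢ (s3, 111110, AAZ) ⊢ (s2, 11110, AZ) ⊢ (s2, 1110, Z) ⊢ (s0, 1110, AAZ) ⊢ (s2, 110, AAZ) ⊢ (s2, 10, AZ) ⊢ (s2, 0, Z) ⊢ (s0, 0, AAZ) ⊢ (s3, ε, AAAZ)
All input consumed in state s3 with stack AAAZ.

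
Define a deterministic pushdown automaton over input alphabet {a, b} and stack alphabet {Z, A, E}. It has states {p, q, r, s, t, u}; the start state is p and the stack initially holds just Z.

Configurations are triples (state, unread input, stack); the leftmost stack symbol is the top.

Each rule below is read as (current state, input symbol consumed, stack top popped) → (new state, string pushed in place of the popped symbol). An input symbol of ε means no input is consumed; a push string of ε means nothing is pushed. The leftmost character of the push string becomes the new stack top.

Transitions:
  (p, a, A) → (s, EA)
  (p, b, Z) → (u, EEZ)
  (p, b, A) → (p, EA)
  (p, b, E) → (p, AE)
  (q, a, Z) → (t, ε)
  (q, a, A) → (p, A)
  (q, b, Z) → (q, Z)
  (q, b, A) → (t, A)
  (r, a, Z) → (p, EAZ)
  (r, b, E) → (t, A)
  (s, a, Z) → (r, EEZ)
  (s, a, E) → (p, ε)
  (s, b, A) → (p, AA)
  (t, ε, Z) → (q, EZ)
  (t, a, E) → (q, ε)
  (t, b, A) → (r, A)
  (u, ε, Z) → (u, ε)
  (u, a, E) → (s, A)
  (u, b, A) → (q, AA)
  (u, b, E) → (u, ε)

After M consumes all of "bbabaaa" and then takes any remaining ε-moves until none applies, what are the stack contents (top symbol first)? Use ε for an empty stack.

EAAZ

(p, bbabaaa, Z)
  read b, top Z: go to u, push EEZ → (u, babaaa, EEZ)
  read b, top E: go to u, push ε → (u, abaaa, EZ)
  read a, top E: go to s, push A → (s, baaa, AZ)
  read b, top A: go to p, push AA → (p, aaa, AAZ)
  read a, top A: go to s, push EA → (s, aa, EAAZ)
  read a, top E: go to p, push ε → (p, a, AAZ)
  read a, top A: go to s, push EA → (s, ε, EAAZ)
All input consumed in state s with stack EAAZ.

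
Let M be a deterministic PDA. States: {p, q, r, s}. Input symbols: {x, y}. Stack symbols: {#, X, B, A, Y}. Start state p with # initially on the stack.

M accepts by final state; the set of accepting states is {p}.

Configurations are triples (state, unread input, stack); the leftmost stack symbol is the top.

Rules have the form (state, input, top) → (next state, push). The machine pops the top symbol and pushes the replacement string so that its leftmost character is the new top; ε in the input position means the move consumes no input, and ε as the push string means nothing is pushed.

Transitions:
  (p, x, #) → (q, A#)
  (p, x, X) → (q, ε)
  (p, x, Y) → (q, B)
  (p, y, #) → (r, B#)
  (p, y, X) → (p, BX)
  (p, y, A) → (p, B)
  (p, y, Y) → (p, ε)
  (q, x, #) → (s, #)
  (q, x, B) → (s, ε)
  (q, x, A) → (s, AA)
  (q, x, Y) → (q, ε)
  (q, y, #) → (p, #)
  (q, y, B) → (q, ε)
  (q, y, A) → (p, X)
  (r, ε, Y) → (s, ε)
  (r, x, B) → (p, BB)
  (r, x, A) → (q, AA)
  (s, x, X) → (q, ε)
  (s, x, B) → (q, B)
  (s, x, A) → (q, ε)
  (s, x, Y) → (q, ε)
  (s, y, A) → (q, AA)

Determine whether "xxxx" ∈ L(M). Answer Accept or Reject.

Reject

(p, xxxx, #) ⊢ (q, xxx, A#) ⊢ (s, xx, AA#) ⊢ (q, x, A#) ⊢ (s, ε, AA#)
All input consumed; state s ∉ F and no further ε-move applies.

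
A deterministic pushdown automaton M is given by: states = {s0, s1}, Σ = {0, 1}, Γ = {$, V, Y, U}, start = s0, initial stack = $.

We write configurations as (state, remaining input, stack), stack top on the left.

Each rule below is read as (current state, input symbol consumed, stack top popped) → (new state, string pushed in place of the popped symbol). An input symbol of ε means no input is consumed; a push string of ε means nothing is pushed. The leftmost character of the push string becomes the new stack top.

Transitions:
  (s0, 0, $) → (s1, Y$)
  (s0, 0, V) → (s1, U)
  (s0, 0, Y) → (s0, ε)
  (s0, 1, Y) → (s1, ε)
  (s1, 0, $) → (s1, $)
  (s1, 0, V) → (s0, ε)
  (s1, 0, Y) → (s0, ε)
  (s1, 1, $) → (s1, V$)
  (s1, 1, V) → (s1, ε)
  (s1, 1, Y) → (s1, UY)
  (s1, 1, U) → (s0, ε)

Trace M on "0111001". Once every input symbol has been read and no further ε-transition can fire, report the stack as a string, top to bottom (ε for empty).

V$

(s0, 0111001, $)
  read 0, top $: go to s1, push Y$ → (s1, 111001, Y$)
  read 1, top Y: go to s1, push UY → (s1, 11001, UY$)
  read 1, top U: go to s0, push ε → (s0, 1001, Y$)
  read 1, top Y: go to s1, push ε → (s1, 001, $)
  read 0, top $: go to s1, push $ → (s1, 01, $)
  read 0, top $: go to s1, push $ → (s1, 1, $)
  read 1, top $: go to s1, push V$ → (s1, ε, V$)
All input consumed in state s1 with stack V$.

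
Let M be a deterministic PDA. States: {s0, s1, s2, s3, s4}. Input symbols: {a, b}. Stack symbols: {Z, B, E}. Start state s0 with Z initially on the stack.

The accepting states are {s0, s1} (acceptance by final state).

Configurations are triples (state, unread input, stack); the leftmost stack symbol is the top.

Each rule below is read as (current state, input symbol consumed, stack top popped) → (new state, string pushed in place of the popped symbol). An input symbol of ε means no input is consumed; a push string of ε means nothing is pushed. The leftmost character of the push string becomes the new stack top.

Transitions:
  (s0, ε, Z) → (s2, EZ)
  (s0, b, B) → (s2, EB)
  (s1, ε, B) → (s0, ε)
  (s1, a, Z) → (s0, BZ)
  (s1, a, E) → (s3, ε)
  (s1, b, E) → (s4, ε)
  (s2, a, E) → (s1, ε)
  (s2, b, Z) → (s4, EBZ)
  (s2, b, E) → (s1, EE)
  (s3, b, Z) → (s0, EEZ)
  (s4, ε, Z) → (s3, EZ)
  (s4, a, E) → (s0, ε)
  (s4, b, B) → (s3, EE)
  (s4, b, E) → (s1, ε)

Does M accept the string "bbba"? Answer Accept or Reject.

(s0, bbba, Z)
  ε-move, top Z: go to s2, push EZ → (s2, bbba, EZ)
  read b, top E: go to s1, push EE → (s1, bba, EEZ)
  read b, top E: go to s4, push ε → (s4, ba, EZ)
  read b, top E: go to s1, push ε → (s1, a, Z)
  read a, top Z: go to s0, push BZ → (s0, ε, BZ)
All input consumed; state s0 ∈ F.

Accept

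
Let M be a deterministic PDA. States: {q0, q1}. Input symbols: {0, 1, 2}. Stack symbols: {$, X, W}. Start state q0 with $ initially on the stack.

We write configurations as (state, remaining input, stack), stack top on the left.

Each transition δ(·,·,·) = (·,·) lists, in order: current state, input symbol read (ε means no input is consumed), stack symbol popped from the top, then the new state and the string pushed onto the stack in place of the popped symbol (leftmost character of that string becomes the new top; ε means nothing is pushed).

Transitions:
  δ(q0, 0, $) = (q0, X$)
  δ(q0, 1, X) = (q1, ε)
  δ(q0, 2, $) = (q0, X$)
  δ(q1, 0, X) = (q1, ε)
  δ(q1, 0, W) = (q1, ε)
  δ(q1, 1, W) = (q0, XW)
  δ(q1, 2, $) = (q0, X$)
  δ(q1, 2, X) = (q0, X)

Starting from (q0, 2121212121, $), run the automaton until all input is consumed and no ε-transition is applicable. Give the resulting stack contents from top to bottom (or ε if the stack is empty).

$

(q0, 2121212121, $)
  read 2, top $: go to q0, push X$ → (q0, 121212121, X$)
  read 1, top X: go to q1, push ε → (q1, 21212121, $)
  read 2, top $: go to q0, push X$ → (q0, 1212121, X$)
  read 1, top X: go to q1, push ε → (q1, 212121, $)
  read 2, top $: go to q0, push X$ → (q0, 12121, X$)
  read 1, top X: go to q1, push ε → (q1, 2121, $)
  read 2, top $: go to q0, push X$ → (q0, 121, X$)
  read 1, top X: go to q1, push ε → (q1, 21, $)
  read 2, top $: go to q0, push X$ → (q0, 1, X$)
  read 1, top X: go to q1, push ε → (q1, ε, $)
All input consumed in state q1 with stack $.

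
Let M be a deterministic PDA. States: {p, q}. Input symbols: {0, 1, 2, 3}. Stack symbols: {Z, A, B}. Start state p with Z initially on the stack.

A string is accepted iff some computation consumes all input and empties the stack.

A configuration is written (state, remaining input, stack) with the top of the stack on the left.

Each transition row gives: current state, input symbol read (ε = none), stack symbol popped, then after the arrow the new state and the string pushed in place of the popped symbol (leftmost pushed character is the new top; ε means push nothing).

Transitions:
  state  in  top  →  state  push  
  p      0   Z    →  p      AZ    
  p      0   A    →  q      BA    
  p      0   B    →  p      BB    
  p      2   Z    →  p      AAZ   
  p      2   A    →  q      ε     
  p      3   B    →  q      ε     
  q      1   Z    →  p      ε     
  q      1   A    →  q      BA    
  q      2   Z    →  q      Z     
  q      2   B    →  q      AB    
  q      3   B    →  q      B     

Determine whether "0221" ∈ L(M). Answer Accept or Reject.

(p, 0221, Z) ⊢ (p, 221, AZ) ⊢ (q, 21, Z) ⊢ (q, 1, Z) ⊢ (p, ε, ε)
All input consumed and the stack is empty.

Accept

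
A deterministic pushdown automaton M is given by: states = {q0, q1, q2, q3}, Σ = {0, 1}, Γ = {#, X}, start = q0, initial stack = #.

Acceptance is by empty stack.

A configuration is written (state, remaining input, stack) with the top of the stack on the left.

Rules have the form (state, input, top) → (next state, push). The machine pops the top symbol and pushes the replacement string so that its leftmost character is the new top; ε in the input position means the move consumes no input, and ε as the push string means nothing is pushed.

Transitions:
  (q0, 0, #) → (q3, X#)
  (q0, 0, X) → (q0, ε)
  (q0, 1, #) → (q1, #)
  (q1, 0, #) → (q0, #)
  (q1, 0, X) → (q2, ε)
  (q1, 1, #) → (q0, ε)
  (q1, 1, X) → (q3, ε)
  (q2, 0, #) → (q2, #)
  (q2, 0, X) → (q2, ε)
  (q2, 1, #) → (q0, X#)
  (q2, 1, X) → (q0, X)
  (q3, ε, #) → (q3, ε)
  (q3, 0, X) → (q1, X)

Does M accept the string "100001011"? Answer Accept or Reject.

(q0, 100001011, #)
  read 1, top #: go to q1, push # → (q1, 00001011, #)
  read 0, top #: go to q0, push # → (q0, 0001011, #)
  read 0, top #: go to q3, push X# → (q3, 001011, X#)
  read 0, top X: go to q1, push X → (q1, 01011, X#)
  read 0, top X: go to q2, push ε → (q2, 1011, #)
  read 1, top #: go to q0, push X# → (q0, 011, X#)
  read 0, top X: go to q0, push ε → (q0, 11, #)
  read 1, top #: go to q1, push # → (q1, 1, #)
  read 1, top #: go to q0, push ε → (q0, ε, ε)
All input consumed and the stack is empty.

Accept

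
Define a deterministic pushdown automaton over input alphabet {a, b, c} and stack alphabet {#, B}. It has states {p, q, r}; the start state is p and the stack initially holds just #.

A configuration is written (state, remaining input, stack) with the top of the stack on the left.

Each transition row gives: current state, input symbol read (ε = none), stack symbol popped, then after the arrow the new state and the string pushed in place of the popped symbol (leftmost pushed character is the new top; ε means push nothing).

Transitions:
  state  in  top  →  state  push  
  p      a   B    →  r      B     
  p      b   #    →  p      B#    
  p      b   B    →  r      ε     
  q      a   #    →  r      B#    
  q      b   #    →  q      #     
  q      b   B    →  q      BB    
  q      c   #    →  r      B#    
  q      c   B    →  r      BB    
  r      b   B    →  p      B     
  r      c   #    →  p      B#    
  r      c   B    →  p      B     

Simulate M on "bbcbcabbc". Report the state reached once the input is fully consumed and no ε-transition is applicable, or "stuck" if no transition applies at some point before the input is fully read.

p

(p, bbcbcabbc, #)
  read b, top #: go to p, push B# → (p, bcbcabbc, B#)
  read b, top B: go to r, push ε → (r, cbcabbc, #)
  read c, top #: go to p, push B# → (p, bcabbc, B#)
  read b, top B: go to r, push ε → (r, cabbc, #)
  read c, top #: go to p, push B# → (p, abbc, B#)
  read a, top B: go to r, push B → (r, bbc, B#)
  read b, top B: go to p, push B → (p, bc, B#)
  read b, top B: go to r, push ε → (r, c, #)
  read c, top #: go to p, push B# → (p, ε, B#)
All input consumed; M is in state p.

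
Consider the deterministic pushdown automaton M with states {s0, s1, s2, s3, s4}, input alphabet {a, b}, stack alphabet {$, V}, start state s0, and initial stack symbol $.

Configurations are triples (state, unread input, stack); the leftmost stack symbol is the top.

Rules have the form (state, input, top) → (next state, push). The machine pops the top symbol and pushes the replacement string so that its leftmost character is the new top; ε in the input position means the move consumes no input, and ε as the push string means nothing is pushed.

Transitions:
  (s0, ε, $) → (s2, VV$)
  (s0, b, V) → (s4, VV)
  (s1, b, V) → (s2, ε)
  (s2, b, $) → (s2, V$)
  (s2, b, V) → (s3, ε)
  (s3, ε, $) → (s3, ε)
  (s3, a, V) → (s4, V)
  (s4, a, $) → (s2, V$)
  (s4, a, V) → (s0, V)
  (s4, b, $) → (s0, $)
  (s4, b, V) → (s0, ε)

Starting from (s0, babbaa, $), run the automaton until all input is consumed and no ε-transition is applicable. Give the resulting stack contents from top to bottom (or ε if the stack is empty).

V$

(s0, babbaa, $) ⊢ (s2, babbaa, VV$) ⊢ (s3, abbaa, V$) ⊢ (s4, bbaa, V$) ⊢ (s0, baa, $) ⊢ (s2, baa, VV$) ⊢ (s3, aa, V$) ⊢ (s4, a, V$) ⊢ (s0, ε, V$)
All input consumed in state s0 with stack V$.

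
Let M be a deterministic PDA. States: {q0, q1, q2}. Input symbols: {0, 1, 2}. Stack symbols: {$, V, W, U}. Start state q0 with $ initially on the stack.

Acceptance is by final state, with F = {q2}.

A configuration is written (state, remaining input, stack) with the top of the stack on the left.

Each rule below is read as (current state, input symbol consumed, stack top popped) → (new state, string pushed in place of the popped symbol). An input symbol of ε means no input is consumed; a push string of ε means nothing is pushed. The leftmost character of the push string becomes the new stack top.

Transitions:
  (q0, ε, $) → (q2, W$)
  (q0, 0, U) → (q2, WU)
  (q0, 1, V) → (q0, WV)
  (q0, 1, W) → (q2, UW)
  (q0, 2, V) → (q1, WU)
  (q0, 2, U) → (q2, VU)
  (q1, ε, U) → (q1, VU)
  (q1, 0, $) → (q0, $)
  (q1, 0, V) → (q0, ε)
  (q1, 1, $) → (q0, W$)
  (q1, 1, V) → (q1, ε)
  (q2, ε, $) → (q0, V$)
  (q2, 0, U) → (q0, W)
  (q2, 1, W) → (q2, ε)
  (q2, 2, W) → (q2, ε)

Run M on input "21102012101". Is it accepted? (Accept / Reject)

(q0, 21102012101, $)
  ε-move, top $: go to q2, push W$ → (q2, 21102012101, W$)
  read 2, top W: go to q2, push ε → (q2, 1102012101, $)
  ε-move, top $: go to q0, push V$ → (q0, 1102012101, V$)
  read 1, top V: go to q0, push WV → (q0, 102012101, WV$)
  read 1, top W: go to q2, push UW → (q2, 02012101, UWV$)
  read 0, top U: go to q0, push W → (q0, 2012101, WWV$)
No transition applies at (q0, 2012101, WWV$); input not fully consumed.

Reject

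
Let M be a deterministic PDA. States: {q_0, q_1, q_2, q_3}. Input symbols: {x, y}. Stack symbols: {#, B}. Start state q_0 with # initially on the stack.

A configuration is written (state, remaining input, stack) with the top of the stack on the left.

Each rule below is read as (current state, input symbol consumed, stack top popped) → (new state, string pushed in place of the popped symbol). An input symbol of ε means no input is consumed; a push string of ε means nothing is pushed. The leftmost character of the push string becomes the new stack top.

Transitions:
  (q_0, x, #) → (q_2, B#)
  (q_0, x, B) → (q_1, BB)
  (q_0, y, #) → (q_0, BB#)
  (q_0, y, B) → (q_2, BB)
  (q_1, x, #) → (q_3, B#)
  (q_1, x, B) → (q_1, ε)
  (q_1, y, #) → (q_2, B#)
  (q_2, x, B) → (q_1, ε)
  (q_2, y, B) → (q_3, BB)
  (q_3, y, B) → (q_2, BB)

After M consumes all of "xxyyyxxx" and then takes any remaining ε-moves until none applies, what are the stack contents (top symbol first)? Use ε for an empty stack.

#

(q_0, xxyyyxxx, #)
  read x, top #: go to q_2, push B# → (q_2, xyyyxxx, B#)
  read x, top B: go to q_1, push ε → (q_1, yyyxxx, #)
  read y, top #: go to q_2, push B# → (q_2, yyxxx, B#)
  read y, top B: go to q_3, push BB → (q_3, yxxx, BB#)
  read y, top B: go to q_2, push BB → (q_2, xxx, BBB#)
  read x, top B: go to q_1, push ε → (q_1, xx, BB#)
  read x, top B: go to q_1, push ε → (q_1, x, B#)
  read x, top B: go to q_1, push ε → (q_1, ε, #)
All input consumed in state q_1 with stack #.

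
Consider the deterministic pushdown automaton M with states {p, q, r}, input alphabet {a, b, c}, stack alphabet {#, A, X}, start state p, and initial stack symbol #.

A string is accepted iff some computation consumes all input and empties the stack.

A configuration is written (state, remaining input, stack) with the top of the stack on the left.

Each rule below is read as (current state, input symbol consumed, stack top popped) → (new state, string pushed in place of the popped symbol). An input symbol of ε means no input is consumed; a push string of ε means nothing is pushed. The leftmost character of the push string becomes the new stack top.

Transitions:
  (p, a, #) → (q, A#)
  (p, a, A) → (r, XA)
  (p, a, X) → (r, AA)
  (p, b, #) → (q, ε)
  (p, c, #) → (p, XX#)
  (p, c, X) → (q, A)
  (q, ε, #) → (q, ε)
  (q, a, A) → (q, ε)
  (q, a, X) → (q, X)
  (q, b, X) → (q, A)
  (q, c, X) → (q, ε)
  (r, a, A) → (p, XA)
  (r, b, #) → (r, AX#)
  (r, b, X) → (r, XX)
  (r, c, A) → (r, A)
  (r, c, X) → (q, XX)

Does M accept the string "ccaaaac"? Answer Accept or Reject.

(p, ccaaaac, #)
  read c, top #: go to p, push XX# → (p, caaaac, XX#)
  read c, top X: go to q, push A → (q, aaaac, AX#)
  read a, top A: go to q, push ε → (q, aaac, X#)
  read a, top X: go to q, push X → (q, aac, X#)
  read a, top X: go to q, push X → (q, ac, X#)
  read a, top X: go to q, push X → (q, c, X#)
  read c, top X: go to q, push ε → (q, ε, #)
  ε-move, top #: go to q, push ε → (q, ε, ε)
All input consumed and the stack is empty.

Accept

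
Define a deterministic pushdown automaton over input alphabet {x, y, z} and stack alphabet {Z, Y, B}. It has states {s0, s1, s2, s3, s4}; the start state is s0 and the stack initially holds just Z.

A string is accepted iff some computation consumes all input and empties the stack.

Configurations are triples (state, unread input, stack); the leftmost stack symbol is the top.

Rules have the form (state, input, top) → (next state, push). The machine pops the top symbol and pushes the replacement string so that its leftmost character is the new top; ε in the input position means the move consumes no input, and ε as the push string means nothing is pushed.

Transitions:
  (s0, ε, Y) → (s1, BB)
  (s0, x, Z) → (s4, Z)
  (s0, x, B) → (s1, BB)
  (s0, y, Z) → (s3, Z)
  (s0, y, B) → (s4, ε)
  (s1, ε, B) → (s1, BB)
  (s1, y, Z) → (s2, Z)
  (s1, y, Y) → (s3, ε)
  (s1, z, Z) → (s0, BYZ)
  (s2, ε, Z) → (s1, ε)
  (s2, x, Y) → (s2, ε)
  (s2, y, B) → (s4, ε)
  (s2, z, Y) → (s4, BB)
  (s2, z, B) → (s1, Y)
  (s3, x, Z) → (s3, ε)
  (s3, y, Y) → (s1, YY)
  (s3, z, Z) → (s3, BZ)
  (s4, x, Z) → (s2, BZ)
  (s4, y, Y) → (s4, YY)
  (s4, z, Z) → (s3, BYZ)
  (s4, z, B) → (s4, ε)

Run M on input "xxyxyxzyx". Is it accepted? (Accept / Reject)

Accept

(s0, xxyxyxzyx, Z)
  read x, top Z: go to s4, push Z → (s4, xyxyxzyx, Z)
  read x, top Z: go to s2, push BZ → (s2, yxyxzyx, BZ)
  read y, top B: go to s4, push ε → (s4, xyxzyx, Z)
  read x, top Z: go to s2, push BZ → (s2, yxzyx, BZ)
  read y, top B: go to s4, push ε → (s4, xzyx, Z)
  read x, top Z: go to s2, push BZ → (s2, zyx, BZ)
  read z, top B: go to s1, push Y → (s1, yx, YZ)
  read y, top Y: go to s3, push ε → (s3, x, Z)
  read x, top Z: go to s3, push ε → (s3, ε, ε)
All input consumed and the stack is empty.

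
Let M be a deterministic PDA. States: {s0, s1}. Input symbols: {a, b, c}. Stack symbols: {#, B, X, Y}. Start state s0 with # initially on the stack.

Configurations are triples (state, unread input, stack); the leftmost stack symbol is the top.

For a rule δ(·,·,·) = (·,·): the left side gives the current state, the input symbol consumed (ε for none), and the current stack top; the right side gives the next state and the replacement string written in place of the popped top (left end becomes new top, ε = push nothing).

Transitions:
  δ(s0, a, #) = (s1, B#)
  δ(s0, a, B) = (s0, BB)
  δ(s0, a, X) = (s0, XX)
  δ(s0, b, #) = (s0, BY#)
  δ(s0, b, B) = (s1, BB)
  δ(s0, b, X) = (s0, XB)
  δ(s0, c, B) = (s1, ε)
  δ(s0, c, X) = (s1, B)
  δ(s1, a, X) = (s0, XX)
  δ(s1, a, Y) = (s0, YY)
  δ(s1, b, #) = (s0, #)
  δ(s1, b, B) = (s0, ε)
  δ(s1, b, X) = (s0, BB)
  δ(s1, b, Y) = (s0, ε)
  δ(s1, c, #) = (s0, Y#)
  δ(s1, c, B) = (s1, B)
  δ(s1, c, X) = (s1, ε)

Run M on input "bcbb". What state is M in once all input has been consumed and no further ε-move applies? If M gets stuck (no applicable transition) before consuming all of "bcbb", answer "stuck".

(s0, bcbb, #) ⊢ (s0, cbb, BY#) ⊢ (s1, bb, Y#) ⊢ (s0, b, #) ⊢ (s0, ε, BY#)
All input consumed; M is in state s0.

s0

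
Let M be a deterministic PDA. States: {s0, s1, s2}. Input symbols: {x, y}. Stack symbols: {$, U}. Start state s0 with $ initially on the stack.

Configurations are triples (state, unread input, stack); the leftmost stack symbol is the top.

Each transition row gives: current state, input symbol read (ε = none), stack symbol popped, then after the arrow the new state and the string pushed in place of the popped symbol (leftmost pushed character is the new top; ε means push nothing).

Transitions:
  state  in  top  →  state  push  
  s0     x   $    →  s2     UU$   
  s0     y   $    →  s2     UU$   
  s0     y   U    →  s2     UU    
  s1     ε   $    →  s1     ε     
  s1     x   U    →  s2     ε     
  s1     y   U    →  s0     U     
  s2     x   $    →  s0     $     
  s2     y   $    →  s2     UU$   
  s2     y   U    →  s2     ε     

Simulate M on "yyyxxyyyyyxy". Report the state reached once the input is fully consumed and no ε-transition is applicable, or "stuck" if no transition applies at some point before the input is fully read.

(s0, yyyxxyyyyyxy, $) ⊢ (s2, yyxxyyyyyxy, UU$) ⊢ (s2, yxxyyyyyxy, U$) ⊢ (s2, xxyyyyyxy, $) ⊢ (s0, xyyyyyxy, $) ⊢ (s2, yyyyyxy, UU$) ⊢ (s2, yyyyxy, U$) ⊢ (s2, yyyxy, $) ⊢ (s2, yyxy, UU$) ⊢ (s2, yxy, U$) ⊢ (s2, xy, $) ⊢ (s0, y, $) ⊢ (s2, ε, UU$)
All input consumed; M is in state s2.

s2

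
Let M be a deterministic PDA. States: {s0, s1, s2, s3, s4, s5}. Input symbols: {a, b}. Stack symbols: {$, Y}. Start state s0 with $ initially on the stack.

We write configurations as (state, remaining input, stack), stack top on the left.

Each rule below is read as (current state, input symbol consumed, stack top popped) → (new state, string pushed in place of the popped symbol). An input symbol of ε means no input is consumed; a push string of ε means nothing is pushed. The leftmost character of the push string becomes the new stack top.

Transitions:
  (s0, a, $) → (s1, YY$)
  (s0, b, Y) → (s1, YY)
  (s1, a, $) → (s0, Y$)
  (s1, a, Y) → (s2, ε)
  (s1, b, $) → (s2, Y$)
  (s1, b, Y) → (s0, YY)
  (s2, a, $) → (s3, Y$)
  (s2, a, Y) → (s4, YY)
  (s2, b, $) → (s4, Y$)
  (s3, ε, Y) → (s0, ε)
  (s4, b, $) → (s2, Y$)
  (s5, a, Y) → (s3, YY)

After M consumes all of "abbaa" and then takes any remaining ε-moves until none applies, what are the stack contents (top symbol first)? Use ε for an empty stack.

YYYY$

(s0, abbaa, $)
  read a, top $: go to s1, push YY$ → (s1, bbaa, YY$)
  read b, top Y: go to s0, push YY → (s0, baa, YYY$)
  read b, top Y: go to s1, push YY → (s1, aa, YYYY$)
  read a, top Y: go to s2, push ε → (s2, a, YYY$)
  read a, top Y: go to s4, push YY → (s4, ε, YYYY$)
All input consumed in state s4 with stack YYYY$.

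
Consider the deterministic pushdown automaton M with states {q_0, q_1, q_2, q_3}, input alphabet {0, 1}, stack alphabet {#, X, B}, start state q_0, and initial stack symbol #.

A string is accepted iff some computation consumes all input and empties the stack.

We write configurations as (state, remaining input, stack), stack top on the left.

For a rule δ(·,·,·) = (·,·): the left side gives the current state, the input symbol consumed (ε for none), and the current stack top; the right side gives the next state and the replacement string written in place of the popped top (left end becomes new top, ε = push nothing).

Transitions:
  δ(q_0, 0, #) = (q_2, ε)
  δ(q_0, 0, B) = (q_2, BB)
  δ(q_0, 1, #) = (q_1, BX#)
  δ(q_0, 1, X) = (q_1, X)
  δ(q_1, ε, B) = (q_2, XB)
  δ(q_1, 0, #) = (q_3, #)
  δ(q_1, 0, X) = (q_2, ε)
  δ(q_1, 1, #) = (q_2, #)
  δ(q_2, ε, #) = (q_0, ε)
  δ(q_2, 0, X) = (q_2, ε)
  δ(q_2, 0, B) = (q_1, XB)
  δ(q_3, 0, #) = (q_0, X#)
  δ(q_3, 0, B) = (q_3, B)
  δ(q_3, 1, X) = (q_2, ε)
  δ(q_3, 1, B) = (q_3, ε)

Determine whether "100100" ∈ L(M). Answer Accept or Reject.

(q_0, 100100, #)
  read 1, top #: go to q_1, push BX# → (q_1, 00100, BX#)
  ε-move, top B: go to q_2, push XB → (q_2, 00100, XBX#)
  read 0, top X: go to q_2, push ε → (q_2, 0100, BX#)
  read 0, top B: go to q_1, push XB → (q_1, 100, XBX#)
No transition applies at (q_1, 100, XBX#); input not fully consumed.

Reject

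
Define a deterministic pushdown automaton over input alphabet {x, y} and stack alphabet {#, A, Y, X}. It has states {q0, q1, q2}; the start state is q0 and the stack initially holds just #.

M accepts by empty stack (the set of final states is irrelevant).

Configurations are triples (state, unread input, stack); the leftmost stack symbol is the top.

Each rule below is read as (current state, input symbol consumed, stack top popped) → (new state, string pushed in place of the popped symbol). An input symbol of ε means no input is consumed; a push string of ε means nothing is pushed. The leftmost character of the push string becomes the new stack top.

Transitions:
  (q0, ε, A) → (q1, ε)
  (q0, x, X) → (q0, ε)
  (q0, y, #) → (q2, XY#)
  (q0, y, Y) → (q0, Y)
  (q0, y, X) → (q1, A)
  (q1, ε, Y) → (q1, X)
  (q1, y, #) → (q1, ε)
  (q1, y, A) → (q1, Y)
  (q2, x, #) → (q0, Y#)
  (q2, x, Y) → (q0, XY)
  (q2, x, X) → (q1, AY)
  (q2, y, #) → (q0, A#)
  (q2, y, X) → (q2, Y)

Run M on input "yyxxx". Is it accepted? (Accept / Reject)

Reject

(q0, yyxxx, #) ⊢ (q2, yxxx, XY#) ⊢ (q2, xxx, YY#) ⊢ (q0, xx, XYY#) ⊢ (q0, x, YY#)
No transition applies at (q0, x, YY#); input not fully consumed.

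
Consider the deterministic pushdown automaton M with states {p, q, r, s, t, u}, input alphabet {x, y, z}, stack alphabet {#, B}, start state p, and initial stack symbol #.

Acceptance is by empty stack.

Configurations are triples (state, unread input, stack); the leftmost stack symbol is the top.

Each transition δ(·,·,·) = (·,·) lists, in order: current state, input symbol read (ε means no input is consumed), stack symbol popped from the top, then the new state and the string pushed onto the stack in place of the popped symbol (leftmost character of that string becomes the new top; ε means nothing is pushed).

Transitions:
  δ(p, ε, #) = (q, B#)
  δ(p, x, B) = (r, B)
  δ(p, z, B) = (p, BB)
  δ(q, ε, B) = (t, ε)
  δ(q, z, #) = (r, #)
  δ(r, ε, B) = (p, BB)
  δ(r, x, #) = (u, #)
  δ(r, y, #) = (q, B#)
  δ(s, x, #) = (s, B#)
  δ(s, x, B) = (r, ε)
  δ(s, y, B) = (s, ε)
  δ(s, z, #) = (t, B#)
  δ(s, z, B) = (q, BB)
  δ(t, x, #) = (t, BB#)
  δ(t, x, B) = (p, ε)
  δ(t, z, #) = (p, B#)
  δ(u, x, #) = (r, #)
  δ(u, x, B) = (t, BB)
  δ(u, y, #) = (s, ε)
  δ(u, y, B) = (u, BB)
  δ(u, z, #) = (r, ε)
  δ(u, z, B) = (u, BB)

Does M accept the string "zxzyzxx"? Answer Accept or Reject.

Reject

(p, zxzyzxx, #)
  ε-move, top #: go to q, push B# → (q, zxzyzxx, B#)
  ε-move, top B: go to t, push ε → (t, zxzyzxx, #)
  read z, top #: go to p, push B# → (p, xzyzxx, B#)
  read x, top B: go to r, push B → (r, zyzxx, B#)
  ε-move, top B: go to p, push BB → (p, zyzxx, BB#)
  read z, top B: go to p, push BB → (p, yzxx, BBB#)
No transition applies at (p, yzxx, BBB#); input not fully consumed.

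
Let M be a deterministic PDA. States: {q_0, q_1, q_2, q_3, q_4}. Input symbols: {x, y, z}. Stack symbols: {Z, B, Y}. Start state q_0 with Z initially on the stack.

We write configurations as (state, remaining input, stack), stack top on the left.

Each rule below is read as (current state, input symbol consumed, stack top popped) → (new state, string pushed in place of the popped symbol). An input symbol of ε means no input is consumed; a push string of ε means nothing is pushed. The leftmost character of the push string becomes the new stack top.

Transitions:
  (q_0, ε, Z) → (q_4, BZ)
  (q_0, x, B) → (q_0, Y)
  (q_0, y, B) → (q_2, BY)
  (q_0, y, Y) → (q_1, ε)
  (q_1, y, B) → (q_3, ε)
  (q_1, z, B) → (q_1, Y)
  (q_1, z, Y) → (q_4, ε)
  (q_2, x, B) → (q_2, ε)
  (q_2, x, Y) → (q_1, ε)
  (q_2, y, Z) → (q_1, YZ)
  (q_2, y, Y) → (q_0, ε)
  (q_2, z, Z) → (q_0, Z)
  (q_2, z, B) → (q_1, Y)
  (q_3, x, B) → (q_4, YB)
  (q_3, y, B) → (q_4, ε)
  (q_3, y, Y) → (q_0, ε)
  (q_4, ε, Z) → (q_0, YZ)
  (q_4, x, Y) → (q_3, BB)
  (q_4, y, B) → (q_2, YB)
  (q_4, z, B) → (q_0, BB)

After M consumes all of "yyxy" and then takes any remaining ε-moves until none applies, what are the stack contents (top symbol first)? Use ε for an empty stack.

(q_0, yyxy, Z) ⊢ (q_4, yyxy, BZ) ⊢ (q_2, yxy, YBZ) ⊢ (q_0, xy, BZ) ⊢ (q_0, y, YZ) ⊢ (q_1, ε, Z)
All input consumed in state q_1 with stack Z.

Z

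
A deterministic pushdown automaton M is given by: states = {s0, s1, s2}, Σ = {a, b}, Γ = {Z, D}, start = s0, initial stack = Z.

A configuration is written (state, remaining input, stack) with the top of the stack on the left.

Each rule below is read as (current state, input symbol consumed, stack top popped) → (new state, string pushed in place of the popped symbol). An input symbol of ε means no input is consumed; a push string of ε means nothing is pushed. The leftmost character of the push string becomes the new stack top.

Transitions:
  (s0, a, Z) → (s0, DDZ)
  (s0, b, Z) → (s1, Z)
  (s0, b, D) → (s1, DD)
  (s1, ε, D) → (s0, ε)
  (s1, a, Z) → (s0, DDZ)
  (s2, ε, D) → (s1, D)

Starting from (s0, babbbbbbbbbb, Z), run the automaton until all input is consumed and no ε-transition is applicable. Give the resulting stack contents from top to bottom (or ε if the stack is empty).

(s0, babbbbbbbbbb, Z)
  read b, top Z: go to s1, push Z → (s1, abbbbbbbbbb, Z)
  read a, top Z: go to s0, push DDZ → (s0, bbbbbbbbbb, DDZ)
  read b, top D: go to s1, push DD → (s1, bbbbbbbbb, DDDZ)
  ε-move, top D: go to s0, push ε → (s0, bbbbbbbbb, DDZ)
  read b, top D: go to s1, push DD → (s1, bbbbbbbb, DDDZ)
  ε-move, top D: go to s0, push ε → (s0, bbbbbbbb, DDZ)
  read b, top D: go to s1, push DD → (s1, bbbbbbb, DDDZ)
  ε-move, top D: go to s0, push ε → (s0, bbbbbbb, DDZ)
  read b, top D: go to s1, push DD → (s1, bbbbbb, DDDZ)
  ε-move, top D: go to s0, push ε → (s0, bbbbbb, DDZ)
  read b, top D: go to s1, push DD → (s1, bbbbb, DDDZ)
  ε-move, top D: go to s0, push ε → (s0, bbbbb, DDZ)
  read b, top D: go to s1, push DD → (s1, bbbb, DDDZ)
  ε-move, top D: go to s0, push ε → (s0, bbbb, DDZ)
  read b, top D: go to s1, push DD → (s1, bbb, DDDZ)
  ε-move, top D: go to s0, push ε → (s0, bbb, DDZ)
  read b, top D: go to s1, push DD → (s1, bb, DDDZ)
  ε-move, top D: go to s0, push ε → (s0, bb, DDZ)
  read b, top D: go to s1, push DD → (s1, b, DDDZ)
  ε-move, top D: go to s0, push ε → (s0, b, DDZ)
  read b, top D: go to s1, push DD → (s1, ε, DDDZ)
  ε-move, top D: go to s0, push ε → (s0, ε, DDZ)
All input consumed in state s0 with stack DDZ.

DDZ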